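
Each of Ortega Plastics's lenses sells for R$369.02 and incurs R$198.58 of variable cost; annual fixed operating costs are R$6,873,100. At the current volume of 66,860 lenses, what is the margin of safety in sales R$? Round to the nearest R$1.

R$9,791,714

Each unit contributes R$369.02 − R$198.58 = R$170.44. Break-even units = R$6,873,100 ÷ R$170.44 = 40,325.63; break-even revenue = 40,325.63 × R$369.02 = R$14,880,963.17.
Current sales = 66,860 × R$369.02 = R$24,672,677.20.
Margin of safety = R$24,672,677.20 − R$14,880,963.17 = R$9,791,714.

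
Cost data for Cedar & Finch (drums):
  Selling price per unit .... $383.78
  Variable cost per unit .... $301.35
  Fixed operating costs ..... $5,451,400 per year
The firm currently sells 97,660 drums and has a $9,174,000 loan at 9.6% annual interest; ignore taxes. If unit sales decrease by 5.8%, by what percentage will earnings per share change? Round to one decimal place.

-27.2%

At 97,660 units, contribution = 97,660 × $82.43 = $8,050,113.80.
Operating income = contribution − fixed costs = $8,050,113.80 − $5,451,400 = $2,598,713.80.
After interest of $880,704.00, pre-tax earnings = $1,718,009.80.
Degree of combined leverage = contribution ÷ (EBIT − I) = $8,050,113.80 ÷ $1,718,009.80 = 4.6857.
%ΔEPS = DCL × %ΔSales = 4.6857 × -5.8% = -27.2%.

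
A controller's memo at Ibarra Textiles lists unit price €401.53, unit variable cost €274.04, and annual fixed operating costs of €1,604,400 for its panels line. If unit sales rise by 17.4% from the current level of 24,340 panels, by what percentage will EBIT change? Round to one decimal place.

At 24,340 units, contribution = 24,340 × €127.49 = €3,103,106.60.
EBIT = €3,103,106.60 − €1,604,400 = €1,498,706.60.
DOL = contribution ÷ EBIT = €3,103,106.60 ÷ €1,498,706.60 = 2.0705.
So EBIT moves 2.0705 × (+17.4%) = +36.0%.

+36.0%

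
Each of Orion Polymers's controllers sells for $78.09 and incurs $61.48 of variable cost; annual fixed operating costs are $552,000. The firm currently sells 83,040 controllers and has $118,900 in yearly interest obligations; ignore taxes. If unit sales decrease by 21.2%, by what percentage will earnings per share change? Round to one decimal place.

Contribution at this volume is 83,040 × $16.61 = $1,379,294.40.
Operating income = contribution − fixed costs = $1,379,294.40 − $552,000 = $827,294.40.
Interest = $118,900.00, so EBIT − I = $708,394.40.
DCL = total CM / (EBIT − I) = $1,379,294.40 / $708,394.40 = 1.9471.
%ΔEPS = DCL × %ΔSales = 1.9471 × -21.2% = -41.3%.

-41.3%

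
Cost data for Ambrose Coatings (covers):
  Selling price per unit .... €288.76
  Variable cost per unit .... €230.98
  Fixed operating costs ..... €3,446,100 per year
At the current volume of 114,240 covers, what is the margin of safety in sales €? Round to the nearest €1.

€15,765,792

Each unit contributes €288.76 − €230.98 = €57.78. Break-even units = €3,446,100 ÷ €57.78 = 59,641.74; break-even revenue = 59,641.74 × €288.76 = €17,222,150.16.
Actual sales revenue = 114,240 × €288.76 = €32,987,942.40.
Margin of safety = €32,987,942.40 − €17,222,150.16 = €15,765,792.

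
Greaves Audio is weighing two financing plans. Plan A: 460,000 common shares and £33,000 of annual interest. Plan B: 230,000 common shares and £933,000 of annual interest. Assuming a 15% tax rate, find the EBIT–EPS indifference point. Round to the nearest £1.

£1,833,000

At indifference, (EBIT − 33,000)(1 − t)/460,000 = (EBIT − 933,000)(1 − t)/230,000.
Cancelling (1 − t) and cross-multiplying: 230,000·(EBIT − 33,000) = 460,000·(EBIT − 933,000).
EBIT × (460,000 − 230,000) = 933,000 × 460,000 − 33,000 × 230,000 = 421,590,000,000, so EBIT = 421,590,000,000 ÷ 230,000 = 1,833,000.00.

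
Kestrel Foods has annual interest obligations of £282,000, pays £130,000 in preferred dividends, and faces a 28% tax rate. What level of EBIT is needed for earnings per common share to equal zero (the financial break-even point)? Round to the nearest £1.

£462,556

Grossing the preferred dividend up to pre-tax terms: £130,000 / (1 − 0.28) = £180,555.56.
EPS = 0 when EBIT covers interest plus the pre-tax preferred burden: £282,000 + £180,555.56 = £462,555.56.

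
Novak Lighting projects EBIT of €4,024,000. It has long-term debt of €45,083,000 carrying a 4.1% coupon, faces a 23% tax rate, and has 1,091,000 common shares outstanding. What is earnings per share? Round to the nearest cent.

€1.54

Interest = €1,848,403.00, so EBT = €4,024,000 − €1,848,403.00 = €2,175,597.00.
Net income = €2,175,597.00 × (1 − 0.23) = €1,675,209.69.
Per share: €1,675,209.69 / 1,091,000 shares = €1.54.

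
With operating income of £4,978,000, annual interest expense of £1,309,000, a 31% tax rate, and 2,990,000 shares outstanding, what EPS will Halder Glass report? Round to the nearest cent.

Interest = £1,309,000.00, so EBT = £4,978,000 − £1,309,000.00 = £3,669,000.00.
After tax at 31%: net income = £3,669,000.00 × 0.69 = £2,531,610.00.
EPS = £2,531,610.00 ÷ 2,990,000 = £0.85.

£0.85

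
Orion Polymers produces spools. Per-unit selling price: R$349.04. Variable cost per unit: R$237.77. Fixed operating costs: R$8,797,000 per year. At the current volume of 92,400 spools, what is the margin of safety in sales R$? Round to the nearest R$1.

R$4,656,213

Each unit contributes R$349.04 − R$237.77 = R$111.27. Break-even units = R$8,797,000 ÷ R$111.27 = 79,059.94; break-even revenue = 79,059.94 × R$349.04 = R$27,595,082.95.
Current sales = 92,400 × R$349.04 = R$32,251,296.00.
Margin of safety = R$32,251,296.00 − R$27,595,082.95 = R$4,656,213.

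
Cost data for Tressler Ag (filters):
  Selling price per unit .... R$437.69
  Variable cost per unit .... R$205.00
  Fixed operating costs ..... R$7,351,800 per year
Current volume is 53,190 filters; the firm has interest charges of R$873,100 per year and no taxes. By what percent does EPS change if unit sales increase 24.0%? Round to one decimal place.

Contribution at this volume is 53,190 × R$232.69 = R$12,376,781.10.
Subtracting fixed costs: EBIT = R$12,376,781.10 − R$7,351,800 = R$5,024,981.10.
After interest of R$873,100.00, pre-tax earnings = R$4,151,881.10.
Degree of combined leverage = contribution ÷ (EBIT − I) = R$12,376,781.10 ÷ R$4,151,881.10 = 2.9810.
EPS therefore changes by 2.9810 × (+24.0%) = +71.5%.

+71.5%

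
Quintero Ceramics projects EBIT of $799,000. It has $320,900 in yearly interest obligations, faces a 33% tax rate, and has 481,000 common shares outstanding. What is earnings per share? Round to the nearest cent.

$0.67

Interest = $320,900.00, so EBT = $799,000 − $320,900.00 = $478,100.00.
Net income = $478,100.00 × (1 − 0.33) = $320,327.00.
Per share: $320,327.00 / 481,000 shares = $0.67.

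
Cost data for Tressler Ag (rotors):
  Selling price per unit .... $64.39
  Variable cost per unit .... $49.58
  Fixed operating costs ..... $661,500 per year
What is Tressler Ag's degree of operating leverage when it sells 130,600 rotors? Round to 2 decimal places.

At 130,600 units, contribution = 130,600 × $14.81 = $1,934,186.00.
Operating income = contribution − fixed costs = $1,934,186.00 − $661,500 = $1,272,686.00.
So DOL = total CM / EBIT = $1,934,186.00 / $1,272,686.00 = 1.5198.

1.52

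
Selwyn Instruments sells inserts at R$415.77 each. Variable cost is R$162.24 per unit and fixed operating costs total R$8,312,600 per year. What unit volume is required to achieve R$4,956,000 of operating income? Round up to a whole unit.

Each unit contributes R$415.77 − R$162.24 = R$253.53.
Required volume = (fixed costs + target profit) ÷ CM = (R$8,312,600 + R$4,956,000) ÷ R$253.53 = 52,335.42, so 52,336 inserts.

52,336 inserts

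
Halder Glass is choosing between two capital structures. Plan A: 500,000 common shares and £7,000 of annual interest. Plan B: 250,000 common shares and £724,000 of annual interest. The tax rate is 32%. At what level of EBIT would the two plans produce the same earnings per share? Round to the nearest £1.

£1,441,000

At indifference, (EBIT − 7,000)(1 − t)/500,000 = (EBIT − 724,000)(1 − t)/250,000.
The (1 − t) factor cancels: (EBIT − 7,000) × 250,000 = (EBIT − 724,000) × 500,000.
Solving, EBIT = (724,000·500,000 − 7,000·250,000) / (500,000 − 250,000) = 360,250,000,000 / 250,000 = 1,441,000.00.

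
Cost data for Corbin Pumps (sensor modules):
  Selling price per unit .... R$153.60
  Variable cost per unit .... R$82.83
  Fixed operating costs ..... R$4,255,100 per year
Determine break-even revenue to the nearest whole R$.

R$9,235,317

Contribution margin per unit = R$153.60 − R$82.83 = R$70.77, a CM ratio of R$70.77 ÷ R$153.60 = 0.4607.
Break-even sales = FC ÷ CM ratio = R$4,255,100 × R$153.60 / R$70.77 = R$9,235,317.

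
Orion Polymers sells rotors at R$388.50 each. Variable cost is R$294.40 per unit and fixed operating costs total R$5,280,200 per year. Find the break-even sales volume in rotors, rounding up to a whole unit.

Unit CM = price − variable cost = R$388.50 − R$294.40 = R$94.10.
Units to break even: R$5,280,200 ÷ R$94.10 = 56,112.65, rounded up to 56,113.

56,113 rotors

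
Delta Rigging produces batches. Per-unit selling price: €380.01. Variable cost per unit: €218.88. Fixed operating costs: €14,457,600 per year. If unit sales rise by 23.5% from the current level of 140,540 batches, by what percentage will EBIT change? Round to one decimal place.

Total contribution margin = 140,540 × €161.13 = €22,645,210.20.
EBIT = €22,645,210.20 − €14,457,600 = €8,187,610.20.
So DOL = total CM / EBIT = €22,645,210.20 / €8,187,610.20 = 2.7658.
So EBIT moves 2.7658 × (+23.5%) = +65.0%.

+65.0%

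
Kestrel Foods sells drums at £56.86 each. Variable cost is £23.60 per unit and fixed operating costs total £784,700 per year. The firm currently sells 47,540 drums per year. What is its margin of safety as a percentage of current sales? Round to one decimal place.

50.4%

Unit CM = price − variable cost = £56.86 − £23.60 = £33.26. Break-even units = £784,700 ÷ £33.26 = 23,592.90; break-even revenue = 23,592.90 × £56.86 = £1,341,492.54.
Current sales = 47,540 × £56.86 = £2,703,124.40.
Margin of safety = (£2,703,124.40 − £1,341,492.54) ÷ £2,703,124.40 = 50.4%.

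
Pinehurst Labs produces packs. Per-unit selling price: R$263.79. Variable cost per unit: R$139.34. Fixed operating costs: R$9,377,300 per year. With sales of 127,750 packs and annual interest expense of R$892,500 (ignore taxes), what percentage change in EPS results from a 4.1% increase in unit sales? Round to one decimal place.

Total contribution margin = 127,750 × R$124.45 = R$15,898,487.50.
Subtracting fixed costs: EBIT = R$15,898,487.50 − R$9,377,300 = R$6,521,187.50.
After interest of R$892,500.00, pre-tax earnings = R$5,628,687.50.
Degree of combined leverage = contribution ÷ (EBIT − I) = R$15,898,487.50 ÷ R$5,628,687.50 = 2.8245.
%ΔEPS = DCL × %ΔSales = 2.8245 × +4.1% = +11.6%.

+11.6%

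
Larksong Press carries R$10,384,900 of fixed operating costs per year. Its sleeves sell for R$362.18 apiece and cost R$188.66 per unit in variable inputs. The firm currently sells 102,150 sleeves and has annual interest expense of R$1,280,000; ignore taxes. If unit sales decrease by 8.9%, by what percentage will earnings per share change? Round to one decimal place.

Contribution at this volume is 102,150 × R$173.52 = R$17,725,068.00.
Subtracting fixed costs: EBIT = R$17,725,068.00 − R$10,384,900 = R$7,340,168.00.
Interest = R$1,280,000.00, so EBIT − I = R$6,060,168.00.
DCL = total CM / (EBIT − I) = R$17,725,068.00 / R$6,060,168.00 = 2.9248.
EPS therefore changes by 2.9248 × (-8.9%) = -26.0%.

-26.0%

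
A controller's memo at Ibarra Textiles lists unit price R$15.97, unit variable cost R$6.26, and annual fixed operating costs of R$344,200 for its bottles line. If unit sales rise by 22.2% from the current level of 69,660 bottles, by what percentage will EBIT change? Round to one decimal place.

+45.2%

Total contribution margin = 69,660 × R$9.71 = R$676,398.60.
EBIT = R$676,398.60 − R$344,200 = R$332,198.60.
DOL = contribution ÷ EBIT = R$676,398.60 ÷ R$332,198.60 = 2.0361.
Operating income changes by 2.0361 × +22.2% = +45.2%.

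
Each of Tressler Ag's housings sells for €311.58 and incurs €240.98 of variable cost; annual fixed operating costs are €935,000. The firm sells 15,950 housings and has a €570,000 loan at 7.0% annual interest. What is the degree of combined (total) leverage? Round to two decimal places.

7.45

Contribution at this volume is 15,950 × €70.60 = €1,126,070.00.
EBIT = €1,126,070.00 − €935,000 = €191,070.00. Interest = €39,900.00.
DOL = €1,126,070.00 ÷ €191,070.00 = 5.8935; DFL = €191,070.00 ÷ €151,170.00 = 1.2639.
DCL = DOL × DFL = 5.8935 × 1.2639 = 7.4488.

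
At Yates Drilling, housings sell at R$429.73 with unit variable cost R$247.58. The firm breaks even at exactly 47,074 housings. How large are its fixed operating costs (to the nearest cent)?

Unit CM = price − variable cost = R$429.73 − R$247.58 = R$182.15.
Since BE = FC / CM, FC = 47,074 × R$182.15 = R$8,574,529.10.

R$8,574,529.10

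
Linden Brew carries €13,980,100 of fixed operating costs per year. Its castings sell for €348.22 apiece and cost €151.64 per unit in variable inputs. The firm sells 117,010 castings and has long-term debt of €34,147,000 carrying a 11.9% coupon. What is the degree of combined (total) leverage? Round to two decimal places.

At 117,010 units, contribution = 117,010 × €196.58 = €23,001,825.80.
Subtracting fixed costs: EBIT = €23,001,825.80 − €13,980,100 = €9,021,725.80. Interest = €4,063,493.00, so EBIT − I = €4,958,232.80.
DCL = contribution ÷ (EBIT − I) = €23,001,825.80 ÷ €4,958,232.80 = 4.6391.

4.64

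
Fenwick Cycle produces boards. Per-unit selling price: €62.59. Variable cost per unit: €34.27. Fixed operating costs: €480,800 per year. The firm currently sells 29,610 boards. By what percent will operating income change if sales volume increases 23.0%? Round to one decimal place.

Contribution at this volume is 29,610 × €28.32 = €838,555.20.
EBIT = €838,555.20 − €480,800 = €357,755.20.
So DOL = total CM / EBIT = €838,555.20 / €357,755.20 = 2.3439.
%ΔEBIT = DOL × %ΔSales = 2.3439 × +23.0% = +53.9%.

+53.9%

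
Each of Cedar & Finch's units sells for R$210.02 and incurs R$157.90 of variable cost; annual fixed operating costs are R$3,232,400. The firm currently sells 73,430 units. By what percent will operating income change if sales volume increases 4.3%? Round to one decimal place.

Total contribution margin = 73,430 × R$52.12 = R$3,827,171.60.
EBIT = R$3,827,171.60 − R$3,232,400 = R$594,771.60.
DOL = contribution ÷ EBIT = R$3,827,171.60 ÷ R$594,771.60 = 6.4347.
So EBIT moves 6.4347 × (+4.3%) = +27.7%.

+27.7%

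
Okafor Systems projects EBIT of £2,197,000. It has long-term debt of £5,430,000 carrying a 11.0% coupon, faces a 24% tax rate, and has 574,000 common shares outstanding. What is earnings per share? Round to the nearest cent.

£2.12

Pre-tax income = £2,197,000 − £597,300.00 = £1,599,700.00.
After tax at 24%: net income = £1,599,700.00 × 0.76 = £1,215,772.00.
EPS = £1,215,772.00 ÷ 574,000 = £2.12.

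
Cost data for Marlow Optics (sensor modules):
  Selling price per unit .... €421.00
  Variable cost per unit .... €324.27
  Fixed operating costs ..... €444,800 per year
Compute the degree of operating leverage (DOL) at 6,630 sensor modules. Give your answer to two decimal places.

3.26

At 6,630 units, contribution = 6,630 × €96.73 = €641,319.90.
Operating income = contribution − fixed costs = €641,319.90 − €444,800 = €196,519.90.
DOL = contribution ÷ EBIT = €641,319.90 ÷ €196,519.90 = 3.2634.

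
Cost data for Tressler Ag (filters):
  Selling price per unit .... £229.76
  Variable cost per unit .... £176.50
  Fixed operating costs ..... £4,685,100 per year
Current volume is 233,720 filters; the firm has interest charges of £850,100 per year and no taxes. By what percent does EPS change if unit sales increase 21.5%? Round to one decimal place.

At 233,720 units, contribution = 233,720 × £53.26 = £12,447,927.20.
Operating income = contribution − fixed costs = £12,447,927.20 − £4,685,100 = £7,762,827.20.
Interest = £850,100.00, so EBIT − I = £6,912,727.20.
DCL = total CM / (EBIT − I) = £12,447,927.20 / £6,912,727.20 = 1.8007.
%ΔEPS = DCL × %ΔSales = 1.8007 × +21.5% = +38.7%.

+38.7%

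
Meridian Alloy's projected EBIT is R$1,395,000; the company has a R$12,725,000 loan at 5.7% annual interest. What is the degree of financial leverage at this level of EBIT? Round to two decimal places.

2.08

Annual interest charges come to R$725,325.00.
DFL = EBIT ÷ (EBIT − I) = R$1,395,000 ÷ (R$1,395,000 − R$725,325.00) = R$1,395,000 ÷ R$669,675.00 = 2.0831.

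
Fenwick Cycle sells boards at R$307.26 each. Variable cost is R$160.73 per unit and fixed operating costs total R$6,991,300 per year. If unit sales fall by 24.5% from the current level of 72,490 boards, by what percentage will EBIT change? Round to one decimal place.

At 72,490 units, contribution = 72,490 × R$146.53 = R$10,621,959.70.
Subtracting fixed costs: EBIT = R$10,621,959.70 − R$6,991,300 = R$3,630,659.70.
Degree of operating leverage = R$10,621,959.70 / R$3,630,659.70 = 2.9256.
So EBIT moves 2.9256 × (-24.5%) = -71.7%.

-71.7%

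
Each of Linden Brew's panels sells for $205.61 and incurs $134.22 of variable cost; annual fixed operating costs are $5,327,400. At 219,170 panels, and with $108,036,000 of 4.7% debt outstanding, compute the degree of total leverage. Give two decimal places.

Contribution at this volume is 219,170 × $71.39 = $15,646,546.30.
EBIT = $15,646,546.30 − $5,327,400 = $10,319,146.30. Interest = $5,077,692.00, so EBIT − I = $5,241,454.30.
Degree of total leverage = total CM / (EBIT − interest) = $15,646,546.30 / $5,241,454.30 = 2.9852.

2.99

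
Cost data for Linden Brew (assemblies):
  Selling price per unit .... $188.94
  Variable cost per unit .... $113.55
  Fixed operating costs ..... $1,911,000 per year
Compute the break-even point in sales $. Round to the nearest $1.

Contribution margin per unit = $188.94 − $113.55 = $75.39, a CM ratio of $75.39 ÷ $188.94 = 0.3990.
Break-even revenue = fixed costs × price ÷ CM = $1,911,000 × $188.94 ÷ $75.39 = $4,789,287.

$4,789,287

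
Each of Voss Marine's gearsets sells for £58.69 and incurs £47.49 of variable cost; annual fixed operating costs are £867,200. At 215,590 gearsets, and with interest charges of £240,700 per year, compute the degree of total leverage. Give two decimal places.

1.85

At 215,590 units, contribution = 215,590 × £11.20 = £2,414,608.00.
EBIT = £2,414,608.00 − £867,200 = £1,547,408.00. Interest = £240,700.00.
DOL = £2,414,608.00 ÷ £1,547,408.00 = 1.5604; DFL = £1,547,408.00 ÷ £1,306,708.00 = 1.1842.
DCL = DOL × DFL = 1.5604 × 1.1842 = 1.8478.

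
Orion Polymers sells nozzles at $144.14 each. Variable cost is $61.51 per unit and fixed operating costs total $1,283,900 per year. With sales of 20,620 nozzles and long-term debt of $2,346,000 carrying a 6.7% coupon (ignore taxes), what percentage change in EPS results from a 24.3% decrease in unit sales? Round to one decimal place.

At 20,620 units, contribution = 20,620 × $82.63 = $1,703,830.60.
Subtracting fixed costs: EBIT = $1,703,830.60 − $1,283,900 = $419,930.60.
Interest = $157,182.00, so EBIT − I = $262,748.60.
Degree of combined leverage = contribution ÷ (EBIT − I) = $1,703,830.60 ÷ $262,748.60 = 6.4846.
EPS therefore changes by 6.4846 × (-24.3%) = -157.6%.

-157.6%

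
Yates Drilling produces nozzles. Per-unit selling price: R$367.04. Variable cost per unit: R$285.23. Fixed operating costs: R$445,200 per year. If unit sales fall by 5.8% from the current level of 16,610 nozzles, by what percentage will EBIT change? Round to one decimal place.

-8.6%

Contribution at this volume is 16,610 × R$81.81 = R$1,358,864.10.
EBIT = R$1,358,864.10 − R$445,200 = R$913,664.10.
So DOL = total CM / EBIT = R$1,358,864.10 / R$913,664.10 = 1.4873.
So EBIT moves 1.4873 × (-5.8%) = -8.6%.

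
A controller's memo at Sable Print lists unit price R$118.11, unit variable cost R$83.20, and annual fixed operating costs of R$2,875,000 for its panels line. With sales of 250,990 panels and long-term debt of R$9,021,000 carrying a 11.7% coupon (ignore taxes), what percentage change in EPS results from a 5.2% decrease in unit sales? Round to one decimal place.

-9.4%

Contribution at this volume is 250,990 × R$34.91 = R$8,762,060.90.
EBIT = R$8,762,060.90 − R$2,875,000 = R$5,887,060.90.
Interest = R$1,055,457.00, so EBIT − I = R$4,831,603.90.
DCL = total CM / (EBIT − I) = R$8,762,060.90 / R$4,831,603.90 = 1.8135.
%ΔEPS = DCL × %ΔSales = 1.8135 × -5.2% = -9.4%.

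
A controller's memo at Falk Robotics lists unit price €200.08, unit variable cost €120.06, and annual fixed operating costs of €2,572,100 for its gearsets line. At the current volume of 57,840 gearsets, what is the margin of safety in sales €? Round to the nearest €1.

Each unit contributes €200.08 − €120.06 = €80.02. Break-even units = €2,572,100 ÷ €80.02 = 32,143.21; break-even revenue = 32,143.21 × €200.08 = €6,431,214.30.
Actual sales revenue = 57,840 × €200.08 = €11,572,627.20.
Margin of safety = €11,572,627.20 − €6,431,214.30 = €5,141,413.

€5,141,413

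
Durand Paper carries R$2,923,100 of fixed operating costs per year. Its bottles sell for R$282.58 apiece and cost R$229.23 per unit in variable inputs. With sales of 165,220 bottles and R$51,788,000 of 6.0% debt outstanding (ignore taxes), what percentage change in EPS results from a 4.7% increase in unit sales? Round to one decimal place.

Total contribution margin = 165,220 × R$53.35 = R$8,814,487.00.
Subtracting fixed costs: EBIT = R$8,814,487.00 − R$2,923,100 = R$5,891,387.00.
After interest of R$3,107,280.00, pre-tax earnings = R$2,784,107.00.
DCL = total CM / (EBIT − I) = R$8,814,487.00 / R$2,784,107.00 = 3.1660.
%ΔEPS = DCL × %ΔSales = 3.1660 × +4.7% = +14.9%.

+14.9%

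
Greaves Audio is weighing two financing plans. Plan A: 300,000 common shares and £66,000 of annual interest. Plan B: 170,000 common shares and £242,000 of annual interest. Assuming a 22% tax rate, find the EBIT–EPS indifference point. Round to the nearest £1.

At indifference, (EBIT − 66,000)(1 − t)/300,000 = (EBIT − 242,000)(1 − t)/170,000.
Cancelling (1 − t) and cross-multiplying: 170,000·(EBIT − 66,000) = 300,000·(EBIT − 242,000).
EBIT × (300,000 − 170,000) = 242,000 × 300,000 − 66,000 × 170,000 = 61,380,000,000, so EBIT = 61,380,000,000 ÷ 130,000 = 472,153.85.

£472,154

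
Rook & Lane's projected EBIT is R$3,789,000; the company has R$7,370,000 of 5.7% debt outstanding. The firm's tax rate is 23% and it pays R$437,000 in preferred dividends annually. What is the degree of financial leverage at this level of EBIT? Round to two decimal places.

Annual interest charges come to R$420,090.00.
Preferred dividends grossed up pre-tax: R$437,000 / (1 − 0.23) = R$567,532.47.
DFL = EBIT ÷ [EBIT − I − D_p/(1−t)] = R$3,789,000 ÷ [R$3,789,000 − R$420,090.00 − R$567,532.47] = R$3,789,000 ÷ R$2,801,377.53 = 1.3525.

1.35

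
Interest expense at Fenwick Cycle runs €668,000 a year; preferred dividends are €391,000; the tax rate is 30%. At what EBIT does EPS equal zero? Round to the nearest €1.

€1,226,571

Grossing the preferred dividend up to pre-tax terms: €391,000 / (1 − 0.30) = €558,571.43.
Financial break-even EBIT = interest + D_p ÷ (1 − t) = €668,000 + €558,571.43 = €1,226,571.43.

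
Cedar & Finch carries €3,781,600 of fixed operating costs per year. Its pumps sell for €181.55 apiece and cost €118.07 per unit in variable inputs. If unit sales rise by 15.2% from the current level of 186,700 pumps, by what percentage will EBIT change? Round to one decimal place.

+22.3%

Total contribution margin = 186,700 × €63.48 = €11,851,716.00.
Subtracting fixed costs: EBIT = €11,851,716.00 − €3,781,600 = €8,070,116.00.
So DOL = total CM / EBIT = €11,851,716.00 / €8,070,116.00 = 1.4686.
Operating income changes by 1.4686 × +15.2% = +22.3%.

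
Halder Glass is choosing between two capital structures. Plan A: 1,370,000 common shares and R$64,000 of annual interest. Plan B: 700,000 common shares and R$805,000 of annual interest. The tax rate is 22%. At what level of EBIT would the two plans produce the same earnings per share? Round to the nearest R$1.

R$1,579,179

At indifference, (EBIT − 64,000)(1 − t)/1,370,000 = (EBIT − 805,000)(1 − t)/700,000.
The (1 − t) factor cancels: (EBIT − 64,000) × 700,000 = (EBIT − 805,000) × 1,370,000.
Solving, EBIT = (805,000·1,370,000 − 64,000·700,000) / (1,370,000 − 700,000) = 1,058,050,000,000 / 670,000 = 1,579,179.10.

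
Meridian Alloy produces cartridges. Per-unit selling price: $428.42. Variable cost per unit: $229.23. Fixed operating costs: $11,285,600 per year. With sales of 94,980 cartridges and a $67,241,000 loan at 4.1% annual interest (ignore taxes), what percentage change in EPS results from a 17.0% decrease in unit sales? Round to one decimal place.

-66.0%

Total contribution margin = 94,980 × $199.19 = $18,919,066.20.
Subtracting fixed costs: EBIT = $18,919,066.20 − $11,285,600 = $7,633,466.20.
After interest of $2,756,881.00, pre-tax earnings = $4,876,585.20.
Degree of combined leverage = contribution ÷ (EBIT − I) = $18,919,066.20 ÷ $4,876,585.20 = 3.8796.
EPS therefore changes by 3.8796 × (-17.0%) = -66.0%.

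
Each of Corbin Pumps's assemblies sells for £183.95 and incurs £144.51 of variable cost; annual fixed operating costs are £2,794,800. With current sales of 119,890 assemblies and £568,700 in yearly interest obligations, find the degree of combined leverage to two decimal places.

At 119,890 units, contribution = 119,890 × £39.44 = £4,728,461.60.
EBIT = £4,728,461.60 − £2,794,800 = £1,933,661.60. Interest = £568,700.00.
DOL = £4,728,461.60 ÷ £1,933,661.60 = 2.4453; DFL = £1,933,661.60 ÷ £1,364,961.60 = 1.4166.
Combined leverage = 2.4453 × 1.4166 = 3.4640.

3.46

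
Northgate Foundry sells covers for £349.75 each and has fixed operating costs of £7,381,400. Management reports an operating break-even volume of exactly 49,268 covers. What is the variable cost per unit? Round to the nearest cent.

£199.93

At break-even, FC = Q × (P − VC), so P − VC = £7,381,400 ÷ 49,268 = £149.8214.
Hence VC = price − CM = £349.75 − £149.8214 = £199.93.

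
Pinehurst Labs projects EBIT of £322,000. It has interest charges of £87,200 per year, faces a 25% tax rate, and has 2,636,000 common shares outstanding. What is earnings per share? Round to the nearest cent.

£0.07

Pre-tax income = £322,000 − £87,200.00 = £234,800.00.
Net income = £234,800.00 × (1 − 0.25) = £176,100.00.
EPS = £176,100.00 ÷ 2,636,000 = £0.07.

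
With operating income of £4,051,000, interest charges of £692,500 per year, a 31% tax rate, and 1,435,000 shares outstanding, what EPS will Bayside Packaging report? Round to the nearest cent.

£1.61

Interest = £692,500.00, so EBT = £4,051,000 − £692,500.00 = £3,358,500.00.
After tax at 31%: net income = £3,358,500.00 × 0.69 = £2,317,365.00.
EPS = £2,317,365.00 ÷ 1,435,000 = £1.61.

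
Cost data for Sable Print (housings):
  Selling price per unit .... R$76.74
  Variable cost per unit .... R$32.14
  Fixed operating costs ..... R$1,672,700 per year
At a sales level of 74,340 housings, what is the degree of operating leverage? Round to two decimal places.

Total contribution margin = 74,340 × R$44.60 = R$3,315,564.00.
Operating income = contribution − fixed costs = R$3,315,564.00 − R$1,672,700 = R$1,642,864.00.
Degree of operating leverage = R$3,315,564.00 / R$1,642,864.00 = 2.0182.

2.02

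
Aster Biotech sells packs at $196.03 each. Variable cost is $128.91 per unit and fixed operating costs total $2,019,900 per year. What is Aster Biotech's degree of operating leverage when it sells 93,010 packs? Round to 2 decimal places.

Total contribution margin = 93,010 × $67.12 = $6,242,831.20.
Operating income = contribution − fixed costs = $6,242,831.20 − $2,019,900 = $4,222,931.20.
DOL = contribution ÷ EBIT = $6,242,831.20 ÷ $4,222,931.20 = 1.4783.

1.48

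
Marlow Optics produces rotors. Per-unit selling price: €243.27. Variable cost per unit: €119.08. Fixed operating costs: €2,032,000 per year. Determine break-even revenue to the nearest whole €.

CM per unit = €243.27 − €119.08 = €124.19; CM ratio = €124.19 / €243.27 = 0.5105.
Break-even sales = FC ÷ CM ratio = €2,032,000 × €243.27 / €124.19 = €3,980,390.

€3,980,390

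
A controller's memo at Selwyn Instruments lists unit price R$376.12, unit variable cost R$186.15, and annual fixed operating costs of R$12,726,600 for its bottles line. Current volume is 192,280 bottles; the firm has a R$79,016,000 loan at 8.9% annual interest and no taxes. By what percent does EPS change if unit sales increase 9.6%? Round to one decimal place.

Total contribution margin = 192,280 × R$189.97 = R$36,527,431.60.
EBIT = R$36,527,431.60 − R$12,726,600 = R$23,800,831.60.
After interest of R$7,032,424.00, pre-tax earnings = R$16,768,407.60.
DCL = total CM / (EBIT − I) = R$36,527,431.60 / R$16,768,407.60 = 2.1783.
%ΔEPS = DCL × %ΔSales = 2.1783 × +9.6% = +20.9%.

+20.9%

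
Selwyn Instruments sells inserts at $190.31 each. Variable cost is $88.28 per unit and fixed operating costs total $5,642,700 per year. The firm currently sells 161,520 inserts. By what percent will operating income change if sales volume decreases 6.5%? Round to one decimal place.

Total contribution margin = 161,520 × $102.03 = $16,479,885.60.
Subtracting fixed costs: EBIT = $16,479,885.60 − $5,642,700 = $10,837,185.60.
So DOL = total CM / EBIT = $16,479,885.60 / $10,837,185.60 = 1.5207.
%ΔEBIT = DOL × %ΔSales = 1.5207 × -6.5% = -9.9%.

-9.9%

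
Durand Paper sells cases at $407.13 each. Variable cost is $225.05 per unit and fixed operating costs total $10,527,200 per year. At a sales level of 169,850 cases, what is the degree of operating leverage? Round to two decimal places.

1.52

Contribution at this volume is 169,850 × $182.08 = $30,926,288.00.
Operating income = contribution − fixed costs = $30,926,288.00 − $10,527,200 = $20,399,088.00.
So DOL = total CM / EBIT = $30,926,288.00 / $20,399,088.00 = 1.5161.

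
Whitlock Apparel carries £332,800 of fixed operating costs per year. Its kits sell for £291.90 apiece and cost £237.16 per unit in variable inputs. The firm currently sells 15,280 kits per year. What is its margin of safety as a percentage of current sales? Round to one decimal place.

60.2%

Unit CM = price − variable cost = £291.90 − £237.16 = £54.74. Break-even units = £332,800 ÷ £54.74 = 6,079.65; break-even revenue = 6,079.65 × £291.90 = £1,774,649.62.
Actual sales revenue = 15,280 × £291.90 = £4,460,232.00.
Margin of safety = (£4,460,232.00 − £1,774,649.62) ÷ £4,460,232.00 = 60.2%.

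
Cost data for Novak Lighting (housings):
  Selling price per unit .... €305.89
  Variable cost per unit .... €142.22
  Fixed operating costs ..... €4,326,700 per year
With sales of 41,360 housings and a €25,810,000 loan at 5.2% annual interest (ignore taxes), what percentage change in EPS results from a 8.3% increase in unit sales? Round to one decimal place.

At 41,360 units, contribution = 41,360 × €163.67 = €6,769,391.20.
EBIT = €6,769,391.20 − €4,326,700 = €2,442,691.20.
Interest = €1,342,120.00, so EBIT − I = €1,100,571.20.
DCL = total CM / (EBIT − I) = €6,769,391.20 / €1,100,571.20 = 6.1508.
%ΔEPS = DCL × %ΔSales = 6.1508 × +8.3% = +51.1%.

+51.1%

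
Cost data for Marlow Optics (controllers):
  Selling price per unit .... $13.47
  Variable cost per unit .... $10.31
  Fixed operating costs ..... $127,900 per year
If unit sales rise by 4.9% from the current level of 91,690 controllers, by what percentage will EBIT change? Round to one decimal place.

At 91,690 units, contribution = 91,690 × $3.16 = $289,740.40.
Operating income = contribution − fixed costs = $289,740.40 − $127,900 = $161,840.40.
So DOL = total CM / EBIT = $289,740.40 / $161,840.40 = 1.7903.
%ΔEBIT = DOL × %ΔSales = 1.7903 × +4.9% = +8.8%.

+8.8%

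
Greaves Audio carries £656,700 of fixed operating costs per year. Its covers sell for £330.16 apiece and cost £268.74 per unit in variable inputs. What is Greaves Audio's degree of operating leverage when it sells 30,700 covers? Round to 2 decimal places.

Total contribution margin = 30,700 × £61.42 = £1,885,594.00.
EBIT = £1,885,594.00 − £656,700 = £1,228,894.00.
So DOL = total CM / EBIT = £1,885,594.00 / £1,228,894.00 = 1.5344.

1.53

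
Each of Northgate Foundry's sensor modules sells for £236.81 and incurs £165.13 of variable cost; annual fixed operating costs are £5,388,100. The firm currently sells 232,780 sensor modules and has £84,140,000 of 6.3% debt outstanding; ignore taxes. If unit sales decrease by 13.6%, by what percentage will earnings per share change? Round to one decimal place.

Total contribution margin = 232,780 × £71.68 = £16,685,670.40.
Subtracting fixed costs: EBIT = £16,685,670.40 − £5,388,100 = £11,297,570.40.
After interest of £5,300,820.00, pre-tax earnings = £5,996,750.40.
Degree of combined leverage = contribution ÷ (EBIT − I) = £16,685,670.40 ÷ £5,996,750.40 = 2.7825.
%ΔEPS = DCL × %ΔSales = 2.7825 × -13.6% = -37.8%.

-37.8%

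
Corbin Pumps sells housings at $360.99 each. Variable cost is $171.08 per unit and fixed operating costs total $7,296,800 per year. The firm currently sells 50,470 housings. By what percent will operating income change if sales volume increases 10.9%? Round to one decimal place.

Contribution at this volume is 50,470 × $189.91 = $9,584,757.70.
Subtracting fixed costs: EBIT = $9,584,757.70 − $7,296,800 = $2,287,957.70.
So DOL = total CM / EBIT = $9,584,757.70 / $2,287,957.70 = 4.1892.
Operating income changes by 4.1892 × +10.9% = +45.7%.

+45.7%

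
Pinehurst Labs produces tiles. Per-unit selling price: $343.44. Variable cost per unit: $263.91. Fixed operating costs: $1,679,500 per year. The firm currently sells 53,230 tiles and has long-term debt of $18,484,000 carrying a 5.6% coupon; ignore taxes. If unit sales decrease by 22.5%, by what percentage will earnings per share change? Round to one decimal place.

-62.7%

At 53,230 units, contribution = 53,230 × $79.53 = $4,233,381.90.
Operating income = contribution − fixed costs = $4,233,381.90 − $1,679,500 = $2,553,881.90.
Interest = $1,035,104.00, so EBIT − I = $1,518,777.90.
Degree of combined leverage = contribution ÷ (EBIT − I) = $4,233,381.90 ÷ $1,518,777.90 = 2.7874.
EPS therefore changes by 2.7874 × (-22.5%) = -62.7%.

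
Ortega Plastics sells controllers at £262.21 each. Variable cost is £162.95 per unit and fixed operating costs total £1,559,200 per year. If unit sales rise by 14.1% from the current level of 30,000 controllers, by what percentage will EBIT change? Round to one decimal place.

Total contribution margin = 30,000 × £99.26 = £2,977,800.00.
Operating income = contribution − fixed costs = £2,977,800.00 − £1,559,200 = £1,418,600.00.
Degree of operating leverage = £2,977,800.00 / £1,418,600.00 = 2.0991.
Operating income changes by 2.0991 × +14.1% = +29.6%.

+29.6%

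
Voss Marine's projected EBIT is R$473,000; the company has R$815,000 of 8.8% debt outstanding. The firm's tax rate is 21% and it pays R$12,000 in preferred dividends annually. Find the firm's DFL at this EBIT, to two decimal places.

Interest = R$71,720.00.
Pre-tax preferred-dividend burden = R$12,000 ÷ (1 − 0.21) = R$15,189.87.
DFL = EBIT ÷ [EBIT − I − D_p/(1−t)] = R$473,000 ÷ [R$473,000 − R$71,720.00 − R$15,189.87] = R$473,000 ÷ R$386,090.13 = 1.2251.

1.23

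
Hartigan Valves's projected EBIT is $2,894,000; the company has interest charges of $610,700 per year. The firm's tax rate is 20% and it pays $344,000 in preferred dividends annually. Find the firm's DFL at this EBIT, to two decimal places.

1.56

Annual interest charges come to $610,700.00.
Preferred dividends grossed up pre-tax: $344,000 / (1 − 0.20) = $430,000.00.
DFL = EBIT ÷ [EBIT − I − D_p/(1−t)] = $2,894,000 ÷ [$2,894,000 − $610,700.00 − $430,000.00] = $2,894,000 ÷ $1,853,300.00 = 1.5615.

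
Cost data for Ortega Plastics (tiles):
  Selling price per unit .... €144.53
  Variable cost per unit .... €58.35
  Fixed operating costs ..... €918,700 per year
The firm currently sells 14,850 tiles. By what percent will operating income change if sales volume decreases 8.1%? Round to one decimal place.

-28.7%

Total contribution margin = 14,850 × €86.18 = €1,279,773.00.
Operating income = contribution − fixed costs = €1,279,773.00 − €918,700 = €361,073.00.
So DOL = total CM / EBIT = €1,279,773.00 / €361,073.00 = 3.5444.
Operating income changes by 3.5444 × -8.1% = -28.7%.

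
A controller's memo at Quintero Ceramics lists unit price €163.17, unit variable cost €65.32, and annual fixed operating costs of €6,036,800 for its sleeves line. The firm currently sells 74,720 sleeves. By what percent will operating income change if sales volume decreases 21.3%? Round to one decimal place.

-122.2%

At 74,720 units, contribution = 74,720 × €97.85 = €7,311,352.00.
EBIT = €7,311,352.00 − €6,036,800 = €1,274,552.00.
DOL = contribution ÷ EBIT = €7,311,352.00 ÷ €1,274,552.00 = 5.7364.
So EBIT moves 5.7364 × (-21.3%) = -122.2%.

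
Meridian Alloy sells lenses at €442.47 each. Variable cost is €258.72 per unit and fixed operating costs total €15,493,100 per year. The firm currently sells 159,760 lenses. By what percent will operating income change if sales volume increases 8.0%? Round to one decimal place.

+16.9%

Total contribution margin = 159,760 × €183.75 = €29,355,900.00.
EBIT = €29,355,900.00 − €15,493,100 = €13,862,800.00.
So DOL = total CM / EBIT = €29,355,900.00 / €13,862,800.00 = 2.1176.
Operating income changes by 2.1176 × +8.0% = +16.9%.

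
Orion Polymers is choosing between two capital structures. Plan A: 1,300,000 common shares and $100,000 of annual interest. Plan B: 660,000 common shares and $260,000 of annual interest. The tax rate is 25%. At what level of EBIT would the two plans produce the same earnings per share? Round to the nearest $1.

At indifference, (EBIT − 100,000)(1 − t)/1,300,000 = (EBIT − 260,000)(1 − t)/660,000.
Cancelling (1 − t) and cross-multiplying: 660,000·(EBIT − 100,000) = 1,300,000·(EBIT − 260,000).
EBIT × (1,300,000 − 660,000) = 260,000 × 1,300,000 − 100,000 × 660,000 = 272,000,000,000, so EBIT = 272,000,000,000 ÷ 640,000 = 425,000.00.

$425,000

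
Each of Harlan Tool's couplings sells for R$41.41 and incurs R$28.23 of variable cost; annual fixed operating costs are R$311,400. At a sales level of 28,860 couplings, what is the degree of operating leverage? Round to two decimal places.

Contribution at this volume is 28,860 × R$13.18 = R$380,374.80.
Subtracting fixed costs: EBIT = R$380,374.80 − R$311,400 = R$68,974.80.
So DOL = total CM / EBIT = R$380,374.80 / R$68,974.80 = 5.5147.

5.51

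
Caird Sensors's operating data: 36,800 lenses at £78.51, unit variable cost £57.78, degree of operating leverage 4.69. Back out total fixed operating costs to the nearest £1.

Contribution at this volume is 36,800 × £20.73 = £762,864.00.
Since DOL = CM ÷ EBIT, EBIT = £762,864.00 ÷ 4.69 = £162,657.57.
And FC = contribution − EBIT = £762,864.00 − £162,657.57 = £600,206.

£600,206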